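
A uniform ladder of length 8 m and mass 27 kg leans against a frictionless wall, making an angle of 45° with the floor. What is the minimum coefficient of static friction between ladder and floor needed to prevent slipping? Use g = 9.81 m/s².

Sum moments about the foot of the ladder (the floor normal and friction both act there and drop out).
Ladder weight 27×9.81 = 264.9 N acts at 4 m along the ladder; its horizontal arm is 4·cos45° = 2.828 m → τ = 749.1 N·m clockwise.
Wall normal N acts horizontally at the top; its moment arm is the height L sinθ = 8·sin45° = 5.657 m, counterclockwise.
For rotational equilibrium, N × 5.657 = 749.1, so N = 132.4 N.
ΣFx = 0 ⇒ f = N_wall = 132.4 N. ΣFy = 0 ⇒ N_floor = 264.9 N.
μ_min = f / N_floor = 132.4 / 264.9 = 0.5.

μ_min ≈ 0.5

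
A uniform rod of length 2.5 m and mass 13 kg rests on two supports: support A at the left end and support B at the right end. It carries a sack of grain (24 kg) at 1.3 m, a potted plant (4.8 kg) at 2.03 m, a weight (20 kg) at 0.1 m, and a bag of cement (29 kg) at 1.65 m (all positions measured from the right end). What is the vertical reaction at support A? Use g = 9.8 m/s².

Take moments about support B.
Beam weight: 13 × 9.8 = 127.4 N down at 1.25 m → arm 1.25 m, τ = 127.4 × 1.25 = 159.2 N·m counterclockwise.
Sack of grain: 24 × 9.8 = 235.2 N down at 1.3 m → arm 1.3 m, τ = 235.2 × 1.3 = 305.8 N·m counterclockwise.
Potted plant: 4.8 × 9.8 = 47.04 N down at 2.03 m → arm 2.03 m, τ = 47.04 × 2.03 = 95.49 N·m counterclockwise.
Weight: 20 × 9.8 = 196 N down at 0.1 m → arm 0.1 m, τ = 196 × 0.1 = 19.6 N·m counterclockwise.
Bag of cement: 29 × 9.8 = 284.2 N down at 1.65 m → arm 1.65 m, τ = 284.2 × 1.65 = 468.9 N·m counterclockwise.
Net load moment about support B = 1049 N·m counterclockwise.
Reaction R at support A is upward at 2.5 m, arm 2.5 m → moment R × 2.5 clockwise.
Στ = 0 ⇒ R × 2.5 = 1049 ⇒ R = 420 N.

R_A ≈ 420 N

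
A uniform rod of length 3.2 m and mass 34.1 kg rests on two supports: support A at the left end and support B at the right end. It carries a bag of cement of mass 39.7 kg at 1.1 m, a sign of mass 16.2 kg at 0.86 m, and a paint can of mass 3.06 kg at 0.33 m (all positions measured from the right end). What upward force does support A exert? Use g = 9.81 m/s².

Take moments about support B.
Beam weight: 34.1 × 9.81 = 334.5 N down at 1.6 m → arm 1.6 m, τ = 334.5 × 1.6 = 535.2 N·m counterclockwise.
Bag of cement: 39.7 × 9.81 = 389.5 N down at 1.1 m → arm 1.1 m, τ = 389.5 × 1.1 = 428.5 N·m counterclockwise.
Sign: 16.2 × 9.81 = 158.9 N down at 0.86 m → arm 0.86 m, τ = 158.9 × 0.86 = 136.7 N·m counterclockwise.
Paint can: 3.06 × 9.81 = 30.02 N down at 0.33 m → arm 0.33 m, τ = 30.02 × 0.33 = 9.907 N·m counterclockwise.
Net load moment about support B = 1110 N·m counterclockwise.
Reaction R at support A is upward at 3.2 m, arm 3.2 m → moment R × 3.2 clockwise.
Στ = 0 ⇒ R × 3.2 = 1110 ⇒ R = 347 N.

R_A ≈ 347 N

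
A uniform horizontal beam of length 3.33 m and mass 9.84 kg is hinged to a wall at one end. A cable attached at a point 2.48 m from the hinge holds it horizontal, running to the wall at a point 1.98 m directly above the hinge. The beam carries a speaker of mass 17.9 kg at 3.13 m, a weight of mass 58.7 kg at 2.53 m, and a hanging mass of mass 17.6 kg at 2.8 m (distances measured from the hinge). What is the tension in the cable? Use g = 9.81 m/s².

Taking torques about the hinge:
Beam weight: 9.84 × 9.81 = 96.53 N down at 1.665 m → arm 1.665 m, τ = 96.53 × 1.665 = 160.7 N·m clockwise.
Speaker: 17.9 × 9.81 = 175.6 N down at 3.13 m → arm 3.13 m, τ = 175.6 × 3.13 = 549.6 N·m clockwise.
Weight: 58.7 × 9.81 = 575.8 N down at 2.53 m → arm 2.53 m, τ = 575.8 × 2.53 = 1457 N·m clockwise.
Hanging mass: 17.6 × 9.81 = 172.7 N down at 2.8 m → arm 2.8 m, τ = 172.7 × 2.8 = 483.6 N·m clockwise.
Total clockwise load moment = 2651 N·m.
The cable tension T acts at 2.48 m; only its component perpendicular to the beam, T sinθ, produces torque. sinθ = h/√(h²+d²) = 1.98/√(1.98²+2.48²) = 0.6239.
Στ = 0 ⇒ T × 2.48 × 0.6239 = 2651 ⇒ T = 2651 / 1.547 = 1710 N.

T ≈ 1710 N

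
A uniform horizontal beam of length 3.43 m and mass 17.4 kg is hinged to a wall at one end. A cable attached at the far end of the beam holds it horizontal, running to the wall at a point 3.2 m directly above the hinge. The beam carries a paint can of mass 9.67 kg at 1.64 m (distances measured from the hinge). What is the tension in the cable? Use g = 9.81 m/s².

T ≈ 192 N

About the hinge:
Beam weight: 17.4 × 9.81 = 170.7 N down at 1.715 m → arm 1.715 m, τ = 170.7 × 1.715 = 292.8 N·m clockwise.
Paint can: 9.67 × 9.81 = 94.86 N down at 1.64 m → arm 1.64 m, τ = 94.86 × 1.64 = 155.6 N·m clockwise.
Total clockwise load moment = 448.4 N·m.
The cable tension T acts at 3.43 m; only its component perpendicular to the beam, T sinθ, produces torque. sinθ = h/√(h²+d²) = 3.2/√(3.2²+3.43²) = 0.6822.
Balancing moments: T × 3.43 × 0.6822 = 448.4, giving T = 448.4 / 2.34 = 192 N.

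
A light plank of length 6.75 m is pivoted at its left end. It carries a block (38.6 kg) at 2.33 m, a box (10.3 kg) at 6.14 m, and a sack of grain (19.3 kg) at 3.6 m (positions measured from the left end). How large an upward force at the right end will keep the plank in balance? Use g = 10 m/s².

F ≈ 330 N

Choose the left end as the axis so the unknown pivot reaction has zero arm there.
Block: 38.6 × 10 = 386 N down at 2.33 m → arm 2.33 m, τ = 386 × 2.33 = 899.4 N·m clockwise.
Box: 10.3 × 10 = 103 N down at 6.14 m → arm 6.14 m, τ = 103 × 6.14 = 632.4 N·m clockwise.
Sack of grain: 19.3 × 10 = 193 N down at 3.6 m → arm 3.6 m, τ = 193 × 3.6 = 694.8 N·m clockwise.
Net moment of the loads = 2227 N·m clockwise.
The upward force F acts at the right end, arm 6.75 m, giving F × 6.75 counterclockwise.
Balancing moments: F × 6.75 = 2227, giving F = 2227 / 6.75 = 330 N.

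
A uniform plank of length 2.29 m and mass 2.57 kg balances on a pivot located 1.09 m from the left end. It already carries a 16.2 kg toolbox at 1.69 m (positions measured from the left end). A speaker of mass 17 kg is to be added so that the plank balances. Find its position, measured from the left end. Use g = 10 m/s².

x ≈ 0.51 m from the left end

Take moments about the pivot (at 1.09 m from the left end).
Beam weight: 2.57 × 10 = 25.7 N down at 1.145 m → arm 0.055 m, τ = 25.7 × 0.055 = 1.413 N·m clockwise.
Toolbox: 16.2 × 10 = 162 N down at 1.69 m → arm 0.6 m, τ = 162 × 0.6 = 97.2 N·m clockwise.
Net moment of existing loads = 98.61 N·m clockwise.
The speaker weighs 17 × 10 = 170 N and must supply an equal counterclockwise moment, so its lever arm about the pivot is 98.61 / 170 = 0.58 m.
That puts it at 1.09 − 0.58 = 0.51 m from the left end.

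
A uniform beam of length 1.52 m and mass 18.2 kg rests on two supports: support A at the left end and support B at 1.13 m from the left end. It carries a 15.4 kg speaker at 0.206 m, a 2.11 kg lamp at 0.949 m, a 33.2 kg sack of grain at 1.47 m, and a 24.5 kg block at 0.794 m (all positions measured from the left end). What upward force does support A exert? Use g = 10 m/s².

Choose support B as the axis so its reaction then has zero moment arm.
Beam weight: 18.2 × 10 = 182 N down at 0.76 m → arm 0.37 m, τ = 182 × 0.37 = 67.34 N·m counterclockwise.
Speaker: 15.4 × 10 = 154 N down at 0.206 m → arm 0.924 m, τ = 154 × 0.924 = 142.3 N·m counterclockwise.
Lamp: 2.11 × 10 = 21.1 N down at 0.949 m → arm 0.181 m, τ = 21.1 × 0.181 = 3.819 N·m counterclockwise.
Sack of grain: 33.2 × 10 = 332 N down at 1.47 m → arm 0.34 m, τ = 332 × 0.34 = 112.9 N·m clockwise.
Block: 24.5 × 10 = 245 N down at 0.794 m → arm 0.336 m, τ = 245 × 0.336 = 82.32 N·m counterclockwise.
Net load moment about support B = 182.9 N·m counterclockwise.
Reaction R at support A is upward at 0 m, arm 1.13 m → moment R × 1.13 clockwise.
Στ = 0 ⇒ R × 1.13 = 182.9 ⇒ R = 162 N.

R_A ≈ 162 N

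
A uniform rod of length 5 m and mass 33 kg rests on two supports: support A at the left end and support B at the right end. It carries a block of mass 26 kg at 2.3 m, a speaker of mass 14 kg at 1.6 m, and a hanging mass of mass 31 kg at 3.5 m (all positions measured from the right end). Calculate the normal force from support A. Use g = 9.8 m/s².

Sum moments about support B (its reaction then has zero moment arm).
Beam weight: 33 × 9.8 = 323.4 N down at 2.5 m → arm 2.5 m, τ = 323.4 × 2.5 = 808.5 N·m counterclockwise.
Block: 26 × 9.8 = 254.8 N down at 2.3 m → arm 2.3 m, τ = 254.8 × 2.3 = 586 N·m counterclockwise.
Speaker: 14 × 9.8 = 137.2 N down at 1.6 m → arm 1.6 m, τ = 137.2 × 1.6 = 219.5 N·m counterclockwise.
Hanging mass: 31 × 9.8 = 303.8 N down at 3.5 m → arm 3.5 m, τ = 303.8 × 3.5 = 1063 N·m counterclockwise.
Net load moment about support B = 2677 N·m counterclockwise.
Reaction R at support A is upward at 5 m, arm 5 m → moment R × 5 clockwise.
Balancing moments: R × 5 = 2677, giving R = 535 N.

R_A ≈ 535 N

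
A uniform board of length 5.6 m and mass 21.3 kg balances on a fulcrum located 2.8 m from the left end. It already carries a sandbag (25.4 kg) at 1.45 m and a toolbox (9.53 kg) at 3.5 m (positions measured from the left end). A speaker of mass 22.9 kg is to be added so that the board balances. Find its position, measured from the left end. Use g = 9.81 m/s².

Take moments about the fulcrum (at 2.8 m from the left end).
Beam weight: acts at the fulcrum, moment arm 0 → no torque.
Sandbag: 25.4 × 9.81 = 249.2 N down at 1.45 m → arm 1.35 m, τ = 249.2 × 1.35 = 336.4 N·m counterclockwise.
Toolbox: 9.53 × 9.81 = 93.49 N down at 3.5 m → arm 0.7 m, τ = 93.49 × 0.7 = 65.44 N·m clockwise.
Net moment of existing loads = 271 N·m counterclockwise.
The speaker weighs 22.9 × 9.81 = 224.6 N and must supply an equal clockwise moment, so its lever arm about the fulcrum is 271 / 224.6 = 1.21 m.
That puts it at 2.8 + 1.21 = 4.01 m from the left end.

x ≈ 4.01 m from the left end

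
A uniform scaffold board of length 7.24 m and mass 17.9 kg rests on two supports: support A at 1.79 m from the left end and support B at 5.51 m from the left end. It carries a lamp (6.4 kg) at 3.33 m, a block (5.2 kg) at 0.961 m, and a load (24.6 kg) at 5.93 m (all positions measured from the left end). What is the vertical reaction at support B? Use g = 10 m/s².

Taking torques about support A:
Beam weight: 17.9 × 10 = 179 N down at 3.62 m → arm 1.83 m, τ = 179 × 1.83 = 327.6 N·m clockwise.
Lamp: 6.4 × 10 = 64 N down at 3.33 m → arm 1.54 m, τ = 64 × 1.54 = 98.56 N·m clockwise.
Block: 5.2 × 10 = 52 N down at 0.961 m → arm 0.829 m, τ = 52 × 0.829 = 43.11 N·m counterclockwise.
Load: 24.6 × 10 = 246 N down at 5.93 m → arm 4.14 m, τ = 246 × 4.14 = 1018 N·m clockwise.
Net load moment about support A = 1401 N·m clockwise.
Reaction R at support B is upward at 5.51 m, arm 3.72 m → moment R × 3.72 counterclockwise.
Setting net torque to zero: R × 3.72 = 1401 → R = 377 N.

R_B ≈ 377 N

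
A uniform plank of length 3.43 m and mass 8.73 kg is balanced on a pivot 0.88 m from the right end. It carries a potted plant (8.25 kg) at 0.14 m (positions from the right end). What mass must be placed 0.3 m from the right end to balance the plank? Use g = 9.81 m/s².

Taking torques about the pivot (at 0.88 m from the right end):
Beam weight: 8.73 × 9.81 = 85.64 N down at 1.715 m → arm 0.835 m, τ = 85.64 × 0.835 = 71.51 N·m counterclockwise.
Potted plant: 8.25 × 9.81 = 80.93 N down at 0.14 m → arm 0.74 m, τ = 80.93 × 0.74 = 59.89 N·m clockwise.
Net moment of known loads = 11.62 N·m counterclockwise.
An unknown mass m at 0.3 m has arm 0.58 m; its moment is m·g·0.58 clockwise.
Στ = 0 ⇒ m × 9.81 × 0.58 = 11.62 ⇒ m = 11.62 / (9.81 × 0.58) = 2.04 kg.

m ≈ 2.04 kg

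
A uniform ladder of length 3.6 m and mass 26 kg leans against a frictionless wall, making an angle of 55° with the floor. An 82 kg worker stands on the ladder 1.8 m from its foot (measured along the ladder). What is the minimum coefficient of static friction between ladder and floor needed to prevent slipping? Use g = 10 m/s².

Sum moments about the foot of the ladder (the floor normal and friction both act there and drop out).
Ladder weight 26×10 = 260 N acts at 1.8 m along the ladder; its horizontal arm is 1.8·cos55° = 1.032 m → τ = 268.3 N·m clockwise.
Worker: 82×10 = 820 N at 1.8 m → arm 1.032 m → τ = 846.2 N·m clockwise.
Wall normal N acts horizontally at the top; its moment arm is the height L sinθ = 3.6·sin55° = 2.949 m, counterclockwise.
Setting net torque to zero: N × 2.949 = 1114 → N = 377.8 N.
ΣFx = 0 ⇒ f = N_wall = 377.8 N. ΣFy = 0 ⇒ N_floor = 1080 N.
μ_min = f / N_floor = 377.8 / 1080 = 0.35.

μ_min ≈ 0.35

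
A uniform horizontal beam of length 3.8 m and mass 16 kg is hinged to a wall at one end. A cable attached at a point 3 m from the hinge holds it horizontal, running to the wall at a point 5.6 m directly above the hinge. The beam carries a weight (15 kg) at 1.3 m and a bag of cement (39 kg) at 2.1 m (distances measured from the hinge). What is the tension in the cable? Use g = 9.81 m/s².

T ≈ 489 N

Choose the hinge as the axis so the unknown hinge reaction has zero arm there.
Beam weight: 16 × 9.81 = 157 N down at 1.9 m → arm 1.9 m, τ = 157 × 1.9 = 298.3 N·m clockwise.
Weight: 15 × 9.81 = 147.2 N down at 1.3 m → arm 1.3 m, τ = 147.2 × 1.3 = 191.4 N·m clockwise.
Bag of cement: 39 × 9.81 = 382.6 N down at 2.1 m → arm 2.1 m, τ = 382.6 × 2.1 = 803.5 N·m clockwise.
Total clockwise load moment = 1293 N·m.
The cable tension T acts at 3 m; only its component perpendicular to the beam, T sinθ, produces torque. sinθ = h/√(h²+d²) = 5.6/√(5.6²+3²) = 0.8815.
Balancing moments: T × 3 × 0.8815 = 1293, giving T = 1293 / 2.644 = 489 N.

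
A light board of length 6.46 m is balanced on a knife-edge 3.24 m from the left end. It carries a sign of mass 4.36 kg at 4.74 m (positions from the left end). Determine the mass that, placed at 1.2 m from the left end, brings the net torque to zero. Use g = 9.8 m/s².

Sum moments about the knife-edge (at 3.24 m from the left end) (the support reaction has zero arm there).
Sign: 4.36 × 9.8 = 42.73 N down at 4.74 m → arm 1.5 m, τ = 42.73 × 1.5 = 64.09 N·m clockwise.
Net moment of known loads = 64.09 N·m clockwise.
An unknown mass m at 1.2 m has arm 2.04 m; its moment is m·g·2.04 counterclockwise.
Setting net torque to zero: m × 9.8 × 2.04 = 64.09 → m = 64.09 / (9.8 × 2.04) = 3.21 kg.

m ≈ 3.21 kg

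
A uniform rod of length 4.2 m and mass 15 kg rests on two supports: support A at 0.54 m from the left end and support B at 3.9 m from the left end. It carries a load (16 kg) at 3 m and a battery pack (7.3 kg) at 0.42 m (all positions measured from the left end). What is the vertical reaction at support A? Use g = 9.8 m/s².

Choose support B as the axis so its reaction then has zero moment arm.
Beam weight: 15 × 9.8 = 147 N down at 2.1 m → arm 1.8 m, τ = 147 × 1.8 = 264.6 N·m counterclockwise.
Load: 16 × 9.8 = 156.8 N down at 3 m → arm 0.9 m, τ = 156.8 × 0.9 = 141.1 N·m counterclockwise.
Battery pack: 7.3 × 9.8 = 71.54 N down at 0.42 m → arm 3.48 m, τ = 71.54 × 3.48 = 249 N·m counterclockwise.
Net load moment about support B = 654.7 N·m counterclockwise.
Reaction R at support A is upward at 0.54 m, arm 3.36 m → moment R × 3.36 clockwise.
Στ = 0 ⇒ R × 3.36 = 654.7 ⇒ R = 195 N.

R_A ≈ 195 N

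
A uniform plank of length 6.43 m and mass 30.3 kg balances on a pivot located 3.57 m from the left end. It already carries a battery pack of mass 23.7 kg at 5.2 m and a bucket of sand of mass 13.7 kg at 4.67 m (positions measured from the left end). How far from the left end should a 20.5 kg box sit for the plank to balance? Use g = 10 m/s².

Take moments about the pivot (at 3.57 m from the left end).
Beam weight: 30.3 × 10 = 303 N down at 3.215 m → arm 0.355 m, τ = 303 × 0.355 = 107.6 N·m counterclockwise.
Battery pack: 23.7 × 10 = 237 N down at 5.2 m → arm 1.63 m, τ = 237 × 1.63 = 386.3 N·m clockwise.
Bucket of sand: 13.7 × 10 = 137 N down at 4.67 m → arm 1.1 m, τ = 137 × 1.1 = 150.7 N·m clockwise.
Net moment of existing loads = 429.4 N·m clockwise.
The box weighs 20.5 × 10 = 205 N and must supply an equal counterclockwise moment, so its lever arm about the pivot is 429.4 / 205 = 2.09 m.
That puts it at 3.57 − 2.09 = 1.48 m from the left end.

x ≈ 1.48 m from the left end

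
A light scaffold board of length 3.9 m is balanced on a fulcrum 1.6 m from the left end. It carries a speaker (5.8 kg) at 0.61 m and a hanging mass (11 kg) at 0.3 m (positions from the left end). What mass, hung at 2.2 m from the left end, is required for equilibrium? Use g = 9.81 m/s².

m ≈ 33.4 kg

Sum moments about the fulcrum (at 1.6 m from the left end) (the support reaction has zero arm there).
Speaker: 5.8 × 9.81 = 56.9 N down at 0.61 m → arm 0.99 m, τ = 56.9 × 0.99 = 56.33 N·m counterclockwise.
Hanging mass: 11 × 9.81 = 107.9 N down at 0.3 m → arm 1.3 m, τ = 107.9 × 1.3 = 140.3 N·m counterclockwise.
Net moment of known loads = 196.6 N·m counterclockwise.
An unknown mass m at 2.2 m has arm 0.6 m; its moment is m·g·0.6 clockwise.
For rotational equilibrium, m × 9.81 × 0.6 = 196.6, so m = 196.6 / (9.81 × 0.6) = 33.4 kg.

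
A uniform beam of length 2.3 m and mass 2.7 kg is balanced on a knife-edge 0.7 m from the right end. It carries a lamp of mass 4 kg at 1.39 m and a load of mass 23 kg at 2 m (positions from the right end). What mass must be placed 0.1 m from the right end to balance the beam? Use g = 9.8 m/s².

Choose the knife-edge (at 0.7 m from the right end) as the axis so the support reaction has zero arm there.
Beam weight: 2.7 × 9.8 = 26.46 N down at 1.15 m → arm 0.45 m, τ = 26.46 × 0.45 = 11.91 N·m counterclockwise.
Lamp: 4 × 9.8 = 39.2 N down at 1.39 m → arm 0.69 m, τ = 39.2 × 0.69 = 27.05 N·m counterclockwise.
Load: 23 × 9.8 = 225.4 N down at 2 m → arm 1.3 m, τ = 225.4 × 1.3 = 293 N·m counterclockwise.
Net moment of known loads = 332 N·m counterclockwise.
An unknown mass m at 0.1 m has arm 0.6 m; its moment is m·g·0.6 clockwise.
Setting net torque to zero: m × 9.8 × 0.6 = 332 → m = 332 / (9.8 × 0.6) = 56.5 kg.

m ≈ 56.5 kg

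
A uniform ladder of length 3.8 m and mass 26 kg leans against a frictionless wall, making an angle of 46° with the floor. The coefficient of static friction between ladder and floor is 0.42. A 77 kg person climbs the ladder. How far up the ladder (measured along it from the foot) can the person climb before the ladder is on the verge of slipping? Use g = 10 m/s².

d ≈ 1.57 m

Take moments about the foot of the ladder.
Ladder weight 26×10 = 260 N acts at 1.9 m along the ladder; its horizontal arm is 1.9·cos46° = 1.32 m → τ = 343.2 N·m clockwise.
Person weight 77×10 = 770 N at distance d → arm d·cos46° → τ = 770·d·0.6947 clockwise.
Wall normal N at the top has arm L sinθ = 2.733 m counterclockwise, so Στ = 0 gives N·2.733 = 343.2 + 534.9·d.
ΣFy = 0 ⇒ N_floor = 1030 N, so the maximum friction is μ_s·N_floor = 0.42×1030 = 432.6 N. ΣFx = 0 ⇒ N_wall = f, so at the slipping point N = 432.6 N.
Substituting: 432.6×2.733 = 343.2 + 534.9·d ⇒ d = (1182 − 343.2) / 534.9 = 1.57 m.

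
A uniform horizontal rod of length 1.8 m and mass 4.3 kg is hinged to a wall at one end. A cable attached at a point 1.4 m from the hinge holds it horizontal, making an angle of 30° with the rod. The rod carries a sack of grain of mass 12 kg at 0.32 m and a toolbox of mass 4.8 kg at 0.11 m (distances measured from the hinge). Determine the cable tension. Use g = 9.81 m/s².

T ≈ 115 N

Sum moments about the hinge (the unknown hinge reaction has zero arm there).
Beam weight: 4.3 × 9.81 = 42.18 N down at 0.9 m → arm 0.9 m, τ = 42.18 × 0.9 = 37.96 N·m clockwise.
Sack of grain: 12 × 9.81 = 117.7 N down at 0.32 m → arm 0.32 m, τ = 117.7 × 0.32 = 37.66 N·m clockwise.
Toolbox: 4.8 × 9.81 = 47.09 N down at 0.11 m → arm 0.11 m, τ = 47.09 × 0.11 = 5.18 N·m clockwise.
Total clockwise load moment = 80.8 N·m.
The cable tension T acts at 1.4 m; only its component perpendicular to the rod, T sinθ, produces torque. sin 30° = 0.5.
Στ = 0 ⇒ T × 1.4 × 0.5 = 80.8 ⇒ T = 80.8 / 0.7 = 115 N.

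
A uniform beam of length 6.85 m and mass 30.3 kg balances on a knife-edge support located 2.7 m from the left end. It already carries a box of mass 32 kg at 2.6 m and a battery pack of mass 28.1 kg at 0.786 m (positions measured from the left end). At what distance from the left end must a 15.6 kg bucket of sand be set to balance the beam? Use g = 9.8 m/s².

Taking torques about the knife-edge support (at 2.7 m from the left end):
Beam weight: 30.3 × 9.8 = 296.9 N down at 3.425 m → arm 0.725 m, τ = 296.9 × 0.725 = 215.3 N·m clockwise.
Box: 32 × 9.8 = 313.6 N down at 2.6 m → arm 0.1 m, τ = 313.6 × 0.1 = 31.36 N·m counterclockwise.
Battery pack: 28.1 × 9.8 = 275.4 N down at 0.786 m → arm 1.914 m, τ = 275.4 × 1.914 = 527.1 N·m counterclockwise.
Net moment of existing loads = 343.2 N·m counterclockwise.
The bucket of sand weighs 15.6 × 9.8 = 152.9 N and must supply an equal clockwise moment, so its lever arm about the knife-edge support is 343.2 / 152.9 = 2.24 m.
That puts it at 2.7 + 2.24 = 4.94 m from the left end.

x ≈ 4.94 m from the left end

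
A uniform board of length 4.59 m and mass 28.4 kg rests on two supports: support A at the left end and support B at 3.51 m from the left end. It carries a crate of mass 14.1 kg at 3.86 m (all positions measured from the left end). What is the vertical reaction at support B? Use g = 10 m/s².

R_B ≈ 341 N

About support A:
Beam weight: 28.4 × 10 = 284 N down at 2.295 m → arm 2.295 m, τ = 284 × 2.295 = 651.8 N·m clockwise.
Crate: 14.1 × 10 = 141 N down at 3.86 m → arm 3.86 m, τ = 141 × 3.86 = 544.3 N·m clockwise.
Net load moment about support A = 1196 N·m clockwise.
Reaction R at support B is upward at 3.51 m, arm 3.51 m → moment R × 3.51 counterclockwise.
Setting net torque to zero: R × 3.51 = 1196 → R = 341 N.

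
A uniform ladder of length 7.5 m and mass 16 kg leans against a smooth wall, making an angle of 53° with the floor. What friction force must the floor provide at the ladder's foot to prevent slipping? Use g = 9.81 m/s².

f ≈ 59.1 N

Taking torques about the foot of the ladder:
Ladder weight 16×9.81 = 157 N acts at 3.75 m along the ladder; its horizontal arm is 3.75·cos53° = 2.257 m → τ = 354.3 N·m clockwise.
Wall normal N acts horizontally at the top; its moment arm is the height L sinθ = 7.5·sin53° = 5.99 m, counterclockwise.
Setting net torque to zero: N × 5.99 = 354.3 → N = 59.1 N.
ΣFx = 0: friction at the foot balances the wall's push, so f = N_wall = 59.1 N.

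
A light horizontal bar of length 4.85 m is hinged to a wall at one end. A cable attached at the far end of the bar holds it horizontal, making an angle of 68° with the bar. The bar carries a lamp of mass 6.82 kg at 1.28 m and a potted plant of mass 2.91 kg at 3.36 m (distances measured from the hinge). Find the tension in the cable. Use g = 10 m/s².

Take moments about the hinge.
Lamp: 6.82 × 10 = 68.2 N down at 1.28 m → arm 1.28 m, τ = 68.2 × 1.28 = 87.3 N·m clockwise.
Potted plant: 2.91 × 10 = 29.1 N down at 3.36 m → arm 3.36 m, τ = 29.1 × 3.36 = 97.78 N·m clockwise.
Total clockwise load moment = 185.1 N·m.
The cable tension T acts at 4.85 m; only its component perpendicular to the bar, T sinθ, produces torque. sin 68° = 0.9272.
Setting net torque to zero: T × 4.85 × 0.9272 = 185.1 → T = 185.1 / 4.497 = 41.2 N.

T ≈ 41.2 N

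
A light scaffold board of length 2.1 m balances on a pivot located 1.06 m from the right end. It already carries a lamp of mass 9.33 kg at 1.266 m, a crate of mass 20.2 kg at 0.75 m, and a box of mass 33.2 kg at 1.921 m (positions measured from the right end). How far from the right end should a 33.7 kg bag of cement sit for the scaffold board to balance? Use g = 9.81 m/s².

x ≈ 0.341 m from the right end

About the pivot (at 1.06 m from the right end):
Lamp: 9.33 × 9.81 = 91.53 N down at 1.266 m → arm 0.206 m, τ = 91.53 × 0.206 = 18.86 N·m counterclockwise.
Crate: 20.2 × 9.81 = 198.2 N down at 0.75 m → arm 0.31 m, τ = 198.2 × 0.31 = 61.44 N·m clockwise.
Box: 33.2 × 9.81 = 325.7 N down at 1.921 m → arm 0.861 m, τ = 325.7 × 0.861 = 280.4 N·m counterclockwise.
Net moment of existing loads = 237.8 N·m counterclockwise.
The bag of cement weighs 33.7 × 9.81 = 330.6 N and must supply an equal clockwise moment, so its lever arm about the pivot is 237.8 / 330.6 = 0.719 m.
That puts it at 1.06 − 0.719 = 0.341 m from the right end.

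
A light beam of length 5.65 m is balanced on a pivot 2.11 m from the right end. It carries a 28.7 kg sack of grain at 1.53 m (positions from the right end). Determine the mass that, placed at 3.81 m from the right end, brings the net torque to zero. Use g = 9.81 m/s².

Sum moments about the pivot (at 2.11 m from the right end) (the support reaction has zero arm there).
Sack of grain: 28.7 × 9.81 = 281.5 N down at 1.53 m → arm 0.58 m, τ = 281.5 × 0.58 = 163.3 N·m clockwise.
Net moment of known loads = 163.3 N·m clockwise.
An unknown mass m at 3.81 m has arm 1.7 m; its moment is m·g·1.7 counterclockwise.
Balancing moments: m × 9.81 × 1.7 = 163.3, giving m = 163.3 / (9.81 × 1.7) = 9.79 kg.

m ≈ 9.79 kg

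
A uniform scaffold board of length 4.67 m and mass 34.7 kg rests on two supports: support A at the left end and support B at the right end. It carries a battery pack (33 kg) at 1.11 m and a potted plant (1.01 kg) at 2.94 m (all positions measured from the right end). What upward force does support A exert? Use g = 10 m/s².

R_A ≈ 258 N

Take moments about support B.
Beam weight: 34.7 × 10 = 347 N down at 2.335 m → arm 2.335 m, τ = 347 × 2.335 = 810.2 N·m counterclockwise.
Battery pack: 33 × 10 = 330 N down at 1.11 m → arm 1.11 m, τ = 330 × 1.11 = 366.3 N·m counterclockwise.
Potted plant: 1.01 × 10 = 10.1 N down at 2.94 m → arm 2.94 m, τ = 10.1 × 2.94 = 29.69 N·m counterclockwise.
Net load moment about support B = 1206 N·m counterclockwise.
Reaction R at support A is upward at 4.67 m, arm 4.67 m → moment R × 4.67 clockwise.
Balancing moments: R × 4.67 = 1206, giving R = 258 N.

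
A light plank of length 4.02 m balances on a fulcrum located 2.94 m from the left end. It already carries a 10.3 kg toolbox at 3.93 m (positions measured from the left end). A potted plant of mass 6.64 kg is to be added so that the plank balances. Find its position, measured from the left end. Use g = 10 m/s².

x ≈ 1.4 m from the left end

Taking torques about the fulcrum (at 2.94 m from the left end):
Toolbox: 10.3 × 10 = 103 N down at 3.93 m → arm 0.99 m, τ = 103 × 0.99 = 102 N·m clockwise.
Net moment of existing loads = 102 N·m clockwise.
The potted plant weighs 6.64 × 10 = 66.4 N and must supply an equal counterclockwise moment, so its lever arm about the fulcrum is 102 / 66.4 = 1.54 m.
That puts it at 2.94 − 1.54 = 1.4 m from the left end.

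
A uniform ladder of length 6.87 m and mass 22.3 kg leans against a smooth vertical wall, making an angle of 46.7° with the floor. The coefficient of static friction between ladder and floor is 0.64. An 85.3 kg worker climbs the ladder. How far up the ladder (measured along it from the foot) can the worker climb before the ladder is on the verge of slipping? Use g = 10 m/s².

d ≈ 4.99 m

About the foot of the ladder:
Ladder weight 22.3×10 = 223 N acts at 3.435 m along the ladder; its horizontal arm is 3.435·cos46.7° = 2.356 m → τ = 525.4 N·m clockwise.
Worker weight 85.3×10 = 853 N at distance d → arm d·cos46.7° → τ = 853·d·0.6858 clockwise.
Wall normal N at the top has arm L sinθ = 5 m counterclockwise, so Στ = 0 gives N·5 = 525.4 + 585·d.
ΣFy = 0 ⇒ N_floor = 1076 N, so the maximum friction is μ_s·N_floor = 0.64×1076 = 688.6 N. ΣFx = 0 ⇒ N_wall = f, so at the slipping point N = 688.6 N.
Substituting: 688.6×5 = 525.4 + 585·d ⇒ d = (3443 − 525.4) / 585 = 4.99 m.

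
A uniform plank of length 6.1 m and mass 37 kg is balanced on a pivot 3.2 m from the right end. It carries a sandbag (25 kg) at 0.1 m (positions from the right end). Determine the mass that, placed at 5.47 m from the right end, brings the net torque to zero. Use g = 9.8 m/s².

Taking torques about the pivot (at 3.2 m from the right end):
Beam weight: 37 × 9.8 = 362.6 N down at 3.05 m → arm 0.15 m, τ = 362.6 × 0.15 = 54.39 N·m clockwise.
Sandbag: 25 × 9.8 = 245 N down at 0.1 m → arm 3.1 m, τ = 245 × 3.1 = 759.5 N·m clockwise.
Net moment of known loads = 813.9 N·m clockwise.
An unknown mass m at 5.47 m has arm 2.27 m; its moment is m·g·2.27 counterclockwise.
Στ = 0 ⇒ m × 9.8 × 2.27 = 813.9 ⇒ m = 813.9 / (9.8 × 2.27) = 36.6 kg.

m ≈ 36.6 kg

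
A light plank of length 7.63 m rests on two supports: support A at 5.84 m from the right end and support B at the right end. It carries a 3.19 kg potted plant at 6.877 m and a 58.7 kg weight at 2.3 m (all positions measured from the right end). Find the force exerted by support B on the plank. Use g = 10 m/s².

R_B ≈ 350 N

Choose support A as the axis so its reaction then has zero moment arm.
Potted plant: 3.19 × 10 = 31.9 N down at 6.877 m → arm 1.037 m, τ = 31.9 × 1.037 = 33.08 N·m counterclockwise.
Weight: 58.7 × 10 = 587 N down at 2.3 m → arm 3.54 m, τ = 587 × 3.54 = 2078 N·m clockwise.
Net load moment about support A = 2045 N·m clockwise.
Reaction R at support B is upward at 0 m, arm 5.84 m → moment R × 5.84 counterclockwise.
For rotational equilibrium, R × 5.84 = 2045, so R = 350 N.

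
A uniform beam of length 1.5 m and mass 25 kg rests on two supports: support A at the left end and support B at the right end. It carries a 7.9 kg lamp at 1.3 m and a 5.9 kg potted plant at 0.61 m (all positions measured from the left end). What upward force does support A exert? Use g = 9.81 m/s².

Choose support B as the axis so its reaction then has zero moment arm.
Beam weight: 25 × 9.81 = 245.2 N down at 0.75 m → arm 0.75 m, τ = 245.2 × 0.75 = 183.9 N·m counterclockwise.
Lamp: 7.9 × 9.81 = 77.5 N down at 1.3 m → arm 0.2 m, τ = 77.5 × 0.2 = 15.5 N·m counterclockwise.
Potted plant: 5.9 × 9.81 = 57.88 N down at 0.61 m → arm 0.89 m, τ = 57.88 × 0.89 = 51.51 N·m counterclockwise.
Net load moment about support B = 250.9 N·m counterclockwise.
Reaction R at support A is upward at 0 m, arm 1.5 m → moment R × 1.5 clockwise.
Setting net torque to zero: R × 1.5 = 250.9 → R = 167 N.

R_A ≈ 167 N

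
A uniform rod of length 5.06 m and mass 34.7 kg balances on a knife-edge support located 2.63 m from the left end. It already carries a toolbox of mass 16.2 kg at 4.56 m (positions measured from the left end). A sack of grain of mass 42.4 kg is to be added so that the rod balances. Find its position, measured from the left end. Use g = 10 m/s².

Take moments about the knife-edge support (at 2.63 m from the left end).
Beam weight: 34.7 × 10 = 347 N down at 2.53 m → arm 0.1 m, τ = 347 × 0.1 = 34.7 N·m counterclockwise.
Toolbox: 16.2 × 10 = 162 N down at 4.56 m → arm 1.93 m, τ = 162 × 1.93 = 312.7 N·m clockwise.
Net moment of existing loads = 278 N·m clockwise.
The sack of grain weighs 42.4 × 10 = 424 N and must supply an equal counterclockwise moment, so its lever arm about the knife-edge support is 278 / 424 = 0.656 m.
That puts it at 2.63 − 0.656 = 1.97 m from the left end.

x ≈ 1.97 m from the left end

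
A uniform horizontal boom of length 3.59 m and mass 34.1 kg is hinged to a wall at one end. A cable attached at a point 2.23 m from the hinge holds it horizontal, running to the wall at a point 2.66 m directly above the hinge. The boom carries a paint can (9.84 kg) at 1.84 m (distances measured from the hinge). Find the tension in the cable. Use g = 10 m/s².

T ≈ 464 N

Taking torques about the hinge:
Beam weight: 34.1 × 10 = 341 N down at 1.795 m → arm 1.795 m, τ = 341 × 1.795 = 612.1 N·m clockwise.
Paint can: 9.84 × 10 = 98.4 N down at 1.84 m → arm 1.84 m, τ = 98.4 × 1.84 = 181.1 N·m clockwise.
Total clockwise load moment = 793.2 N·m.
The cable tension T acts at 2.23 m; only its component perpendicular to the boom, T sinθ, produces torque. sinθ = h/√(h²+d²) = 2.66/√(2.66²+2.23²) = 0.7663.
Setting net torque to zero: T × 2.23 × 0.7663 = 793.2 → T = 793.2 / 1.709 = 464 N.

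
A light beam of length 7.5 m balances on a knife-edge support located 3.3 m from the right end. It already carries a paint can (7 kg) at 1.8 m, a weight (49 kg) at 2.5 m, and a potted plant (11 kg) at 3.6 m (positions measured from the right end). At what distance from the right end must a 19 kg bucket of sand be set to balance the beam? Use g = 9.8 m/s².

x ≈ 5.74 m from the right end

About the knife-edge support (at 3.3 m from the right end):
Paint can: 7 × 9.8 = 68.6 N down at 1.8 m → arm 1.5 m, τ = 68.6 × 1.5 = 102.9 N·m clockwise.
Weight: 49 × 9.8 = 480.2 N down at 2.5 m → arm 0.8 m, τ = 480.2 × 0.8 = 384.2 N·m clockwise.
Potted plant: 11 × 9.8 = 107.8 N down at 3.6 m → arm 0.3 m, τ = 107.8 × 0.3 = 32.34 N·m counterclockwise.
Net moment of existing loads = 454.8 N·m clockwise.
The bucket of sand weighs 19 × 9.8 = 186.2 N and must supply an equal counterclockwise moment, so its lever arm about the knife-edge support is 454.8 / 186.2 = 2.44 m.
That puts it at 3.3 + 2.44 = 5.74 m from the right end.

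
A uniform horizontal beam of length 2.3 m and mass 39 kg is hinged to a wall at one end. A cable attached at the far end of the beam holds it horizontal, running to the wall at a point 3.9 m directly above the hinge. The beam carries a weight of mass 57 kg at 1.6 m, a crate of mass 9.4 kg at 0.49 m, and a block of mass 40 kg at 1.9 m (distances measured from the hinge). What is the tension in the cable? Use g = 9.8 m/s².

About the hinge:
Beam weight: 39 × 9.8 = 382.2 N down at 1.15 m → arm 1.15 m, τ = 382.2 × 1.15 = 439.5 N·m clockwise.
Weight: 57 × 9.8 = 558.6 N down at 1.6 m → arm 1.6 m, τ = 558.6 × 1.6 = 893.8 N·m clockwise.
Crate: 9.4 × 9.8 = 92.12 N down at 0.49 m → arm 0.49 m, τ = 92.12 × 0.49 = 45.14 N·m clockwise.
Block: 40 × 9.8 = 392 N down at 1.9 m → arm 1.9 m, τ = 392 × 1.9 = 744.8 N·m clockwise.
Total clockwise load moment = 2123 N·m.
The cable tension T acts at 2.3 m; only its component perpendicular to the beam, T sinθ, produces torque. sinθ = h/√(h²+d²) = 3.9/√(3.9²+2.3²) = 0.8614.
Στ = 0 ⇒ T × 2.3 × 0.8614 = 2123 ⇒ T = 2123 / 1.981 = 1070 N.

T ≈ 1070 N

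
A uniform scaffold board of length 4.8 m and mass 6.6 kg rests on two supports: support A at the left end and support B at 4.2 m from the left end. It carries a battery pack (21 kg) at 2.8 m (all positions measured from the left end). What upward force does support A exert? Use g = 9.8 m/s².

Sum moments about support B (its reaction then has zero moment arm).
Beam weight: 6.6 × 9.8 = 64.68 N down at 2.4 m → arm 1.8 m, τ = 64.68 × 1.8 = 116.4 N·m counterclockwise.
Battery pack: 21 × 9.8 = 205.8 N down at 2.8 m → arm 1.4 m, τ = 205.8 × 1.4 = 288.1 N·m counterclockwise.
Net load moment about support B = 404.5 N·m counterclockwise.
Reaction R at support A is upward at 0 m, arm 4.2 m → moment R × 4.2 clockwise.
Setting net torque to zero: R × 4.2 = 404.5 → R = 96.3 N.

R_A ≈ 96.3 N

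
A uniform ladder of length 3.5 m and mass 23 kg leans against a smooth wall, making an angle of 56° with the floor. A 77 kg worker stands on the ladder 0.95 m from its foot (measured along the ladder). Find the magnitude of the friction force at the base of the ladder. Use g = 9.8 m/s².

f ≈ 214 N

Choose the foot of the ladder as the axis so the floor normal and friction both act there and drop out.
Ladder weight 23×9.8 = 225.4 N acts at 1.75 m along the ladder; its horizontal arm is 1.75·cos56° = 0.9786 m → τ = 220.6 N·m clockwise.
Worker: 77×9.8 = 754.6 N at 0.95 m → arm 0.5312 m → τ = 400.8 N·m clockwise.
Wall normal N acts horizontally at the top; its moment arm is the height L sinθ = 3.5·sin56° = 2.902 m, counterclockwise.
For rotational equilibrium, N × 2.902 = 621.4, so N = 214 N.
ΣFx = 0: friction at the foot balances the wall's push, so f = N_wall = 214 N.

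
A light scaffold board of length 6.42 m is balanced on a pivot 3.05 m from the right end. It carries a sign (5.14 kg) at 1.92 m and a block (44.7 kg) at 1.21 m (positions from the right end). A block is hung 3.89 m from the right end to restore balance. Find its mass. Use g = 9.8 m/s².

m ≈ 105 kg

Sum moments about the pivot (at 3.05 m from the right end) (the support reaction has zero arm there).
Sign: 5.14 × 9.8 = 50.37 N down at 1.92 m → arm 1.13 m, τ = 50.37 × 1.13 = 56.92 N·m clockwise.
Block: 44.7 × 9.8 = 438.1 N down at 1.21 m → arm 1.84 m, τ = 438.1 × 1.84 = 806.1 N·m clockwise.
Net moment of known loads = 863 N·m clockwise.
An unknown mass m at 3.89 m has arm 0.84 m; its moment is m·g·0.84 counterclockwise.
Setting net torque to zero: m × 9.8 × 0.84 = 863 → m = 863 / (9.8 × 0.84) = 105 kg.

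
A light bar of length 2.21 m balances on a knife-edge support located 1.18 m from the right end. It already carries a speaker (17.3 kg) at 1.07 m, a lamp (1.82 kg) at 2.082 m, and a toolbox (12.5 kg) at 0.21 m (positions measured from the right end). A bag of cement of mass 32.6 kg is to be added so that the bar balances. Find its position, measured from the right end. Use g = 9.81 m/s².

x ≈ 1.56 m from the right end

Sum moments about the knife-edge support (at 1.18 m from the right end) (the support reaction has zero arm there).
Speaker: 17.3 × 9.81 = 169.7 N down at 1.07 m → arm 0.11 m, τ = 169.7 × 0.11 = 18.67 N·m clockwise.
Lamp: 1.82 × 9.81 = 17.85 N down at 2.082 m → arm 0.902 m, τ = 17.85 × 0.902 = 16.1 N·m counterclockwise.
Toolbox: 12.5 × 9.81 = 122.6 N down at 0.21 m → arm 0.97 m, τ = 122.6 × 0.97 = 118.9 N·m clockwise.
Net moment of existing loads = 121.5 N·m clockwise.
The bag of cement weighs 32.6 × 9.81 = 319.8 N and must supply an equal counterclockwise moment, so its lever arm about the knife-edge support is 121.5 / 319.8 = 0.38 m.
That puts it at 1.18 + 0.38 = 1.56 m from the right end.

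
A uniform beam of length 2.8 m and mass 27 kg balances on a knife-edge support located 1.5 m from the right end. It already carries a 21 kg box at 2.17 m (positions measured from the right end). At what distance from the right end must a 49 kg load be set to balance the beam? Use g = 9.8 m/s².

About the knife-edge support (at 1.5 m from the right end):
Beam weight: 27 × 9.8 = 264.6 N down at 1.4 m → arm 0.1 m, τ = 264.6 × 0.1 = 26.46 N·m clockwise.
Box: 21 × 9.8 = 205.8 N down at 2.17 m → arm 0.67 m, τ = 205.8 × 0.67 = 137.9 N·m counterclockwise.
Net moment of existing loads = 111.4 N·m counterclockwise.
The load weighs 49 × 9.8 = 480.2 N and must supply an equal clockwise moment, so its lever arm about the knife-edge support is 111.4 / 480.2 = 0.232 m.
That puts it at 1.5 − 0.232 = 1.27 m from the right end.

x ≈ 1.27 m from the right end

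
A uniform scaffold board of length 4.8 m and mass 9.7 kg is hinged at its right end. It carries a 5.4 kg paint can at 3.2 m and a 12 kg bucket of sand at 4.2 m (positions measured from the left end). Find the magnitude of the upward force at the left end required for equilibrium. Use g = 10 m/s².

F ≈ 81.5 N

Sum moments about the right end (the unknown pivot reaction has zero arm there).
Beam weight: 9.7 × 10 = 97 N down at 2.4 m → arm 2.4 m, τ = 97 × 2.4 = 232.8 N·m counterclockwise.
Paint can: 5.4 × 10 = 54 N down at 3.2 m → arm 1.6 m, τ = 54 × 1.6 = 86.4 N·m counterclockwise.
Bucket of sand: 12 × 10 = 120 N down at 4.2 m → arm 0.6 m, τ = 120 × 0.6 = 72 N·m counterclockwise.
Net moment of the loads = 391.2 N·m counterclockwise.
The upward force F acts at the left end, arm 4.8 m, giving F × 4.8 clockwise.
For rotational equilibrium, F × 4.8 = 391.2, so F = 391.2 / 4.8 = 81.5 N.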